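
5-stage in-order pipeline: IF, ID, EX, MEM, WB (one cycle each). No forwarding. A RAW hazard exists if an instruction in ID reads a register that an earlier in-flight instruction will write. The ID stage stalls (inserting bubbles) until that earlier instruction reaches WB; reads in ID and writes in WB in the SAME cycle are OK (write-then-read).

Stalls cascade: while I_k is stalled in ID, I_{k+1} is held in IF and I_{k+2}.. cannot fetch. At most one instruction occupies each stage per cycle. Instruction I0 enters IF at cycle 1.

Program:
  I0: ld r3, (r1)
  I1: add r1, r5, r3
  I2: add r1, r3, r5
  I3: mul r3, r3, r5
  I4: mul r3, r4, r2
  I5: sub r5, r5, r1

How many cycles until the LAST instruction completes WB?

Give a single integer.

I0 ld r3 <- r1: IF@1 ID@2 stall=0 (-) EX@3 MEM@4 WB@5
I1 add r1 <- r5,r3: IF@2 ID@3 stall=2 (RAW on I0.r3 (WB@5)) EX@6 MEM@7 WB@8
I2 add r1 <- r3,r5: IF@3 ID@6 stall=0 (-) EX@7 MEM@8 WB@9
I3 mul r3 <- r3,r5: IF@6 ID@7 stall=0 (-) EX@8 MEM@9 WB@10
I4 mul r3 <- r4,r2: IF@7 ID@8 stall=0 (-) EX@9 MEM@10 WB@11
I5 sub r5 <- r5,r1: IF@8 ID@9 stall=0 (-) EX@10 MEM@11 WB@12

Answer: 12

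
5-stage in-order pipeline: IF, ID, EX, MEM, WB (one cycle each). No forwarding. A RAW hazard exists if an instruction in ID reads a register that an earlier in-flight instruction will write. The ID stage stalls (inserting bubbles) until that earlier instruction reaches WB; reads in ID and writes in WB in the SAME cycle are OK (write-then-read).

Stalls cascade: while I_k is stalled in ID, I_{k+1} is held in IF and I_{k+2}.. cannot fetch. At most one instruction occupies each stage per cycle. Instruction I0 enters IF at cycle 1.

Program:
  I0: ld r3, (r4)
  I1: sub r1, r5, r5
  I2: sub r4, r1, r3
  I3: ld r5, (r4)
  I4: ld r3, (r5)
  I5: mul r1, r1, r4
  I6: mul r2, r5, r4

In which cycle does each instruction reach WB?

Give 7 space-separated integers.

Answer: 5 6 9 12 15 16 17

Derivation:
I0 ld r3 <- r4: IF@1 ID@2 stall=0 (-) EX@3 MEM@4 WB@5
I1 sub r1 <- r5,r5: IF@2 ID@3 stall=0 (-) EX@4 MEM@5 WB@6
I2 sub r4 <- r1,r3: IF@3 ID@4 stall=2 (RAW on I1.r1 (WB@6)) EX@7 MEM@8 WB@9
I3 ld r5 <- r4: IF@4 ID@7 stall=2 (RAW on I2.r4 (WB@9)) EX@10 MEM@11 WB@12
I4 ld r3 <- r5: IF@7 ID@10 stall=2 (RAW on I3.r5 (WB@12)) EX@13 MEM@14 WB@15
I5 mul r1 <- r1,r4: IF@10 ID@13 stall=0 (-) EX@14 MEM@15 WB@16
I6 mul r2 <- r5,r4: IF@13 ID@14 stall=0 (-) EX@15 MEM@16 WB@17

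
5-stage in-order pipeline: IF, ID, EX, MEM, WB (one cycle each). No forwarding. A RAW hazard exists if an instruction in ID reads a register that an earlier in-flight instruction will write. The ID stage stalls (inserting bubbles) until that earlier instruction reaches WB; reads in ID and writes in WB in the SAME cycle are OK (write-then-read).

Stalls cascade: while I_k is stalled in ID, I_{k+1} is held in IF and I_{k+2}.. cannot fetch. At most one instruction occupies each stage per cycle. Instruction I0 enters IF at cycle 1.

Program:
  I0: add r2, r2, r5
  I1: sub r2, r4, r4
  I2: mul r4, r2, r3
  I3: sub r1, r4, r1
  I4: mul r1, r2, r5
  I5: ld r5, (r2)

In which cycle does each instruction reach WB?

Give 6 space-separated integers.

Answer: 5 6 9 12 13 14

Derivation:
I0 add r2 <- r2,r5: IF@1 ID@2 stall=0 (-) EX@3 MEM@4 WB@5
I1 sub r2 <- r4,r4: IF@2 ID@3 stall=0 (-) EX@4 MEM@5 WB@6
I2 mul r4 <- r2,r3: IF@3 ID@4 stall=2 (RAW on I1.r2 (WB@6)) EX@7 MEM@8 WB@9
I3 sub r1 <- r4,r1: IF@4 ID@7 stall=2 (RAW on I2.r4 (WB@9)) EX@10 MEM@11 WB@12
I4 mul r1 <- r2,r5: IF@7 ID@10 stall=0 (-) EX@11 MEM@12 WB@13
I5 ld r5 <- r2: IF@10 ID@11 stall=0 (-) EX@12 MEM@13 WB@14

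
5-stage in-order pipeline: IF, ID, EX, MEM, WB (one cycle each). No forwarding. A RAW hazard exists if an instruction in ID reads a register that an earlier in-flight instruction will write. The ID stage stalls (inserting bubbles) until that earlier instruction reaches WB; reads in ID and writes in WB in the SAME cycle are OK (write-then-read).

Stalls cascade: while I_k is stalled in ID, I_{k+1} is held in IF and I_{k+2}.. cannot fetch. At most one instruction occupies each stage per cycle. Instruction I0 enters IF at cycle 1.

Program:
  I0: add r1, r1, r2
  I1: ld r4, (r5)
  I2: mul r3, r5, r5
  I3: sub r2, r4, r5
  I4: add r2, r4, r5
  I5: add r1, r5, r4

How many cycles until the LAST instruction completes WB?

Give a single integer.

Answer: 11

Derivation:
I0 add r1 <- r1,r2: IF@1 ID@2 stall=0 (-) EX@3 MEM@4 WB@5
I1 ld r4 <- r5: IF@2 ID@3 stall=0 (-) EX@4 MEM@5 WB@6
I2 mul r3 <- r5,r5: IF@3 ID@4 stall=0 (-) EX@5 MEM@6 WB@7
I3 sub r2 <- r4,r5: IF@4 ID@5 stall=1 (RAW on I1.r4 (WB@6)) EX@7 MEM@8 WB@9
I4 add r2 <- r4,r5: IF@5 ID@7 stall=0 (-) EX@8 MEM@9 WB@10
I5 add r1 <- r5,r4: IF@7 ID@8 stall=0 (-) EX@9 MEM@10 WB@11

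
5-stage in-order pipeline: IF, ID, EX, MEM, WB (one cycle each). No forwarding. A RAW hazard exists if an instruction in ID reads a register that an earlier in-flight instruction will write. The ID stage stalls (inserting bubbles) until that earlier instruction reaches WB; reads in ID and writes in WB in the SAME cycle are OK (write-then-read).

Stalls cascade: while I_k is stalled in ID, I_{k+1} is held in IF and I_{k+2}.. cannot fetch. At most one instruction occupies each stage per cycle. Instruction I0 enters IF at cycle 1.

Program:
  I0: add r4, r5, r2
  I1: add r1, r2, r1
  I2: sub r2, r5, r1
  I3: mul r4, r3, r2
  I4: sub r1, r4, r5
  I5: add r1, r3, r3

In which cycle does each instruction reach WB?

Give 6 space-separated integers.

I0 add r4 <- r5,r2: IF@1 ID@2 stall=0 (-) EX@3 MEM@4 WB@5
I1 add r1 <- r2,r1: IF@2 ID@3 stall=0 (-) EX@4 MEM@5 WB@6
I2 sub r2 <- r5,r1: IF@3 ID@4 stall=2 (RAW on I1.r1 (WB@6)) EX@7 MEM@8 WB@9
I3 mul r4 <- r3,r2: IF@4 ID@7 stall=2 (RAW on I2.r2 (WB@9)) EX@10 MEM@11 WB@12
I4 sub r1 <- r4,r5: IF@7 ID@10 stall=2 (RAW on I3.r4 (WB@12)) EX@13 MEM@14 WB@15
I5 add r1 <- r3,r3: IF@10 ID@13 stall=0 (-) EX@14 MEM@15 WB@16

Answer: 5 6 9 12 15 16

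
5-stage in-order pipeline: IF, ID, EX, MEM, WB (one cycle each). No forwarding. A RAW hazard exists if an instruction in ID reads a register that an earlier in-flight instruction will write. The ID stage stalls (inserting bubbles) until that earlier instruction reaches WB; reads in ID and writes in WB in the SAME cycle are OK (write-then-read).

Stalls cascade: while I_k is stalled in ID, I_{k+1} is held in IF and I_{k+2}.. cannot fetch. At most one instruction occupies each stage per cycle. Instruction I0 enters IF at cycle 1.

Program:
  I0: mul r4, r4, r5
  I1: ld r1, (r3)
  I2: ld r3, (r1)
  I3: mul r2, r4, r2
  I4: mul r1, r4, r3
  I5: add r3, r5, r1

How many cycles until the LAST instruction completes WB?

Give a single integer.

Answer: 15

Derivation:
I0 mul r4 <- r4,r5: IF@1 ID@2 stall=0 (-) EX@3 MEM@4 WB@5
I1 ld r1 <- r3: IF@2 ID@3 stall=0 (-) EX@4 MEM@5 WB@6
I2 ld r3 <- r1: IF@3 ID@4 stall=2 (RAW on I1.r1 (WB@6)) EX@7 MEM@8 WB@9
I3 mul r2 <- r4,r2: IF@4 ID@7 stall=0 (-) EX@8 MEM@9 WB@10
I4 mul r1 <- r4,r3: IF@7 ID@8 stall=1 (RAW on I2.r3 (WB@9)) EX@10 MEM@11 WB@12
I5 add r3 <- r5,r1: IF@8 ID@10 stall=2 (RAW on I4.r1 (WB@12)) EX@13 MEM@14 WB@15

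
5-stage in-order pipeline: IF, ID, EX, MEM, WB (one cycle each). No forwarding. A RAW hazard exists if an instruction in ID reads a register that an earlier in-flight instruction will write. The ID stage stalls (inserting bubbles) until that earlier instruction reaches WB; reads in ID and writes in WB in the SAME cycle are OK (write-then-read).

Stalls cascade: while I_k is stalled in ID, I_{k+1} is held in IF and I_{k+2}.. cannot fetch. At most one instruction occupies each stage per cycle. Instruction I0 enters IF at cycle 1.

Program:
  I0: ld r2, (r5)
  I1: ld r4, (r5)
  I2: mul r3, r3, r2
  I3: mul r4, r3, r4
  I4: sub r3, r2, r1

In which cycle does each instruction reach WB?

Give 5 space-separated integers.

Answer: 5 6 8 11 12

Derivation:
I0 ld r2 <- r5: IF@1 ID@2 stall=0 (-) EX@3 MEM@4 WB@5
I1 ld r4 <- r5: IF@2 ID@3 stall=0 (-) EX@4 MEM@5 WB@6
I2 mul r3 <- r3,r2: IF@3 ID@4 stall=1 (RAW on I0.r2 (WB@5)) EX@6 MEM@7 WB@8
I3 mul r4 <- r3,r4: IF@4 ID@6 stall=2 (RAW on I2.r3 (WB@8)) EX@9 MEM@10 WB@11
I4 sub r3 <- r2,r1: IF@6 ID@9 stall=0 (-) EX@10 MEM@11 WB@12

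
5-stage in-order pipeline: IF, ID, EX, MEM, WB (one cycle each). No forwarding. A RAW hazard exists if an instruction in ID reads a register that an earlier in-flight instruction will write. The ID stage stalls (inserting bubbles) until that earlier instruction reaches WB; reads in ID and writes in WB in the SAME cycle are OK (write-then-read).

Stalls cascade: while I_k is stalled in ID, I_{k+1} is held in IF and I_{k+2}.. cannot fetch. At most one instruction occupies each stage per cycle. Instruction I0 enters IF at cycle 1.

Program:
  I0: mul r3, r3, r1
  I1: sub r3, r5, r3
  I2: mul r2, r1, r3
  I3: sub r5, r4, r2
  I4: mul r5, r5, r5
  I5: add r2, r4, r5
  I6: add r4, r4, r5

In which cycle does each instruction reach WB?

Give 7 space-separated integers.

I0 mul r3 <- r3,r1: IF@1 ID@2 stall=0 (-) EX@3 MEM@4 WB@5
I1 sub r3 <- r5,r3: IF@2 ID@3 stall=2 (RAW on I0.r3 (WB@5)) EX@6 MEM@7 WB@8
I2 mul r2 <- r1,r3: IF@3 ID@6 stall=2 (RAW on I1.r3 (WB@8)) EX@9 MEM@10 WB@11
I3 sub r5 <- r4,r2: IF@6 ID@9 stall=2 (RAW on I2.r2 (WB@11)) EX@12 MEM@13 WB@14
I4 mul r5 <- r5,r5: IF@9 ID@12 stall=2 (RAW on I3.r5 (WB@14)) EX@15 MEM@16 WB@17
I5 add r2 <- r4,r5: IF@12 ID@15 stall=2 (RAW on I4.r5 (WB@17)) EX@18 MEM@19 WB@20
I6 add r4 <- r4,r5: IF@15 ID@18 stall=0 (-) EX@19 MEM@20 WB@21

Answer: 5 8 11 14 17 20 21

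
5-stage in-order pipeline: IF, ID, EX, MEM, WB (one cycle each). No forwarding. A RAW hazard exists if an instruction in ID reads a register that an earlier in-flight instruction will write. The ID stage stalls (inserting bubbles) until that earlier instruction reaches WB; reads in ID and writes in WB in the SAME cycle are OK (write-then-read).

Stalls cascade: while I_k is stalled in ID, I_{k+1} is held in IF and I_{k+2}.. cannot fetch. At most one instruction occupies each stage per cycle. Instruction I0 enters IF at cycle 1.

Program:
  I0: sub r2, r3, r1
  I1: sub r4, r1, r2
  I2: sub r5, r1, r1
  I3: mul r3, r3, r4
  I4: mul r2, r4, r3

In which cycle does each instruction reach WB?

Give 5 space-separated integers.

I0 sub r2 <- r3,r1: IF@1 ID@2 stall=0 (-) EX@3 MEM@4 WB@5
I1 sub r4 <- r1,r2: IF@2 ID@3 stall=2 (RAW on I0.r2 (WB@5)) EX@6 MEM@7 WB@8
I2 sub r5 <- r1,r1: IF@3 ID@6 stall=0 (-) EX@7 MEM@8 WB@9
I3 mul r3 <- r3,r4: IF@6 ID@7 stall=1 (RAW on I1.r4 (WB@8)) EX@9 MEM@10 WB@11
I4 mul r2 <- r4,r3: IF@7 ID@9 stall=2 (RAW on I3.r3 (WB@11)) EX@12 MEM@13 WB@14

Answer: 5 8 9 11 14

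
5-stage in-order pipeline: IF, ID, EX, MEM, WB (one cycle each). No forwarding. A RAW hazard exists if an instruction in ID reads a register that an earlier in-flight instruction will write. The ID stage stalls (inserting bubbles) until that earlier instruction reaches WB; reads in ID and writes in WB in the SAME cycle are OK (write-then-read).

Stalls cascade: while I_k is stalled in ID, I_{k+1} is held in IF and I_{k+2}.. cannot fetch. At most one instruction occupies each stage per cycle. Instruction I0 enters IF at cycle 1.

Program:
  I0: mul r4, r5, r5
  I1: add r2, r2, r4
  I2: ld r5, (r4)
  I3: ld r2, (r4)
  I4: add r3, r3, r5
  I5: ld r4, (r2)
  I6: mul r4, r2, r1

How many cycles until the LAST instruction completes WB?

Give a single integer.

I0 mul r4 <- r5,r5: IF@1 ID@2 stall=0 (-) EX@3 MEM@4 WB@5
I1 add r2 <- r2,r4: IF@2 ID@3 stall=2 (RAW on I0.r4 (WB@5)) EX@6 MEM@7 WB@8
I2 ld r5 <- r4: IF@3 ID@6 stall=0 (-) EX@7 MEM@8 WB@9
I3 ld r2 <- r4: IF@6 ID@7 stall=0 (-) EX@8 MEM@9 WB@10
I4 add r3 <- r3,r5: IF@7 ID@8 stall=1 (RAW on I2.r5 (WB@9)) EX@10 MEM@11 WB@12
I5 ld r4 <- r2: IF@8 ID@10 stall=0 (-) EX@11 MEM@12 WB@13
I6 mul r4 <- r2,r1: IF@10 ID@11 stall=0 (-) EX@12 MEM@13 WB@14

Answer: 14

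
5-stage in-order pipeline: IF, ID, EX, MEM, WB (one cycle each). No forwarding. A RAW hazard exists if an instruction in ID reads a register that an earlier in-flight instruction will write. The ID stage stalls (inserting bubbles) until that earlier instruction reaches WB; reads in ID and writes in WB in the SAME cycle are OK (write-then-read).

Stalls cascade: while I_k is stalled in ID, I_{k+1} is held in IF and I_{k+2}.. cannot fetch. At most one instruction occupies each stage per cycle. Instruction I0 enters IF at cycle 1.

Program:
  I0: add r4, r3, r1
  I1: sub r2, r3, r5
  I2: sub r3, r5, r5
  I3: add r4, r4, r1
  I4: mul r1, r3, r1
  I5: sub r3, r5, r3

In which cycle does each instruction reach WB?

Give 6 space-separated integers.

I0 add r4 <- r3,r1: IF@1 ID@2 stall=0 (-) EX@3 MEM@4 WB@5
I1 sub r2 <- r3,r5: IF@2 ID@3 stall=0 (-) EX@4 MEM@5 WB@6
I2 sub r3 <- r5,r5: IF@3 ID@4 stall=0 (-) EX@5 MEM@6 WB@7
I3 add r4 <- r4,r1: IF@4 ID@5 stall=0 (-) EX@6 MEM@7 WB@8
I4 mul r1 <- r3,r1: IF@5 ID@6 stall=1 (RAW on I2.r3 (WB@7)) EX@8 MEM@9 WB@10
I5 sub r3 <- r5,r3: IF@6 ID@8 stall=0 (-) EX@9 MEM@10 WB@11

Answer: 5 6 7 8 10 11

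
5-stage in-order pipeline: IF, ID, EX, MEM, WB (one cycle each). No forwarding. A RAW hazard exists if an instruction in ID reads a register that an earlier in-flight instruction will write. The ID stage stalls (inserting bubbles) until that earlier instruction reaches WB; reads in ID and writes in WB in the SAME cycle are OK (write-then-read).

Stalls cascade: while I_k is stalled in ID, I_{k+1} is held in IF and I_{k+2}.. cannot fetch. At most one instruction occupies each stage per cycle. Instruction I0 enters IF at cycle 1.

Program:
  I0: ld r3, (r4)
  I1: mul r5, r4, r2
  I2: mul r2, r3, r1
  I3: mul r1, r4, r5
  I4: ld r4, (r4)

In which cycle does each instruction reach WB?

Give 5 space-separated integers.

Answer: 5 6 8 9 10

Derivation:
I0 ld r3 <- r4: IF@1 ID@2 stall=0 (-) EX@3 MEM@4 WB@5
I1 mul r5 <- r4,r2: IF@2 ID@3 stall=0 (-) EX@4 MEM@5 WB@6
I2 mul r2 <- r3,r1: IF@3 ID@4 stall=1 (RAW on I0.r3 (WB@5)) EX@6 MEM@7 WB@8
I3 mul r1 <- r4,r5: IF@4 ID@6 stall=0 (-) EX@7 MEM@8 WB@9
I4 ld r4 <- r4: IF@6 ID@7 stall=0 (-) EX@8 MEM@9 WB@10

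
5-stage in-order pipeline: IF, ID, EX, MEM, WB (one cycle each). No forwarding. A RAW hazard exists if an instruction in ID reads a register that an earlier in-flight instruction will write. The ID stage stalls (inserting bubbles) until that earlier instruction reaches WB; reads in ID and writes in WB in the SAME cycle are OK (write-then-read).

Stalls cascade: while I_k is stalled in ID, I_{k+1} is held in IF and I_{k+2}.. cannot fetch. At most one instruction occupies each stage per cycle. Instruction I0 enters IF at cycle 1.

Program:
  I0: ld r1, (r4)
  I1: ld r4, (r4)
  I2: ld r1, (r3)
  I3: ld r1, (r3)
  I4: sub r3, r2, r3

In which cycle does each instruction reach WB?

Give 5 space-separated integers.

I0 ld r1 <- r4: IF@1 ID@2 stall=0 (-) EX@3 MEM@4 WB@5
I1 ld r4 <- r4: IF@2 ID@3 stall=0 (-) EX@4 MEM@5 WB@6
I2 ld r1 <- r3: IF@3 ID@4 stall=0 (-) EX@5 MEM@6 WB@7
I3 ld r1 <- r3: IF@4 ID@5 stall=0 (-) EX@6 MEM@7 WB@8
I4 sub r3 <- r2,r3: IF@5 ID@6 stall=0 (-) EX@7 MEM@8 WB@9

Answer: 5 6 7 8 9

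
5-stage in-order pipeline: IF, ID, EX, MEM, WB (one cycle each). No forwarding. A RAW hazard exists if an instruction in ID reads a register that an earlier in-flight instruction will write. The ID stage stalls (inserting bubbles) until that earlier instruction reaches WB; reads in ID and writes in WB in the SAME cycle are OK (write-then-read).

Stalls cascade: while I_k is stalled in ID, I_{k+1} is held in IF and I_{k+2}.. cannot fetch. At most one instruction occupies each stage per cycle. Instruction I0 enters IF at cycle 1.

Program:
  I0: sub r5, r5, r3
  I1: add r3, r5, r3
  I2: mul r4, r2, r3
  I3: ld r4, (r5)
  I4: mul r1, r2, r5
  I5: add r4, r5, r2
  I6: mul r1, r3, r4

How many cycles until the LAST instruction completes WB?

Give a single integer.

I0 sub r5 <- r5,r3: IF@1 ID@2 stall=0 (-) EX@3 MEM@4 WB@5
I1 add r3 <- r5,r3: IF@2 ID@3 stall=2 (RAW on I0.r5 (WB@5)) EX@6 MEM@7 WB@8
I2 mul r4 <- r2,r3: IF@3 ID@6 stall=2 (RAW on I1.r3 (WB@8)) EX@9 MEM@10 WB@11
I3 ld r4 <- r5: IF@6 ID@9 stall=0 (-) EX@10 MEM@11 WB@12
I4 mul r1 <- r2,r5: IF@9 ID@10 stall=0 (-) EX@11 MEM@12 WB@13
I5 add r4 <- r5,r2: IF@10 ID@11 stall=0 (-) EX@12 MEM@13 WB@14
I6 mul r1 <- r3,r4: IF@11 ID@12 stall=2 (RAW on I5.r4 (WB@14)) EX@15 MEM@16 WB@17

Answer: 17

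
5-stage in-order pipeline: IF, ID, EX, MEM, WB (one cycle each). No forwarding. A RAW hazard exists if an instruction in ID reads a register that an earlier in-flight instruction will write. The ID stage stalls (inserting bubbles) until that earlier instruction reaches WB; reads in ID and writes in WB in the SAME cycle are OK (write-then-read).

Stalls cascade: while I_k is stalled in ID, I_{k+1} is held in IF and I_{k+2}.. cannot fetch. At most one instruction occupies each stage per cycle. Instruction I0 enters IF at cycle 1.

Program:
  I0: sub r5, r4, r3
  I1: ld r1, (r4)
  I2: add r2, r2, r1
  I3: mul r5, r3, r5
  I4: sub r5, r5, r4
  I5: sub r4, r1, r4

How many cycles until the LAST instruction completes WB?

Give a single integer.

I0 sub r5 <- r4,r3: IF@1 ID@2 stall=0 (-) EX@3 MEM@4 WB@5
I1 ld r1 <- r4: IF@2 ID@3 stall=0 (-) EX@4 MEM@5 WB@6
I2 add r2 <- r2,r1: IF@3 ID@4 stall=2 (RAW on I1.r1 (WB@6)) EX@7 MEM@8 WB@9
I3 mul r5 <- r3,r5: IF@4 ID@7 stall=0 (-) EX@8 MEM@9 WB@10
I4 sub r5 <- r5,r4: IF@7 ID@8 stall=2 (RAW on I3.r5 (WB@10)) EX@11 MEM@12 WB@13
I5 sub r4 <- r1,r4: IF@8 ID@11 stall=0 (-) EX@12 MEM@13 WB@14

Answer: 14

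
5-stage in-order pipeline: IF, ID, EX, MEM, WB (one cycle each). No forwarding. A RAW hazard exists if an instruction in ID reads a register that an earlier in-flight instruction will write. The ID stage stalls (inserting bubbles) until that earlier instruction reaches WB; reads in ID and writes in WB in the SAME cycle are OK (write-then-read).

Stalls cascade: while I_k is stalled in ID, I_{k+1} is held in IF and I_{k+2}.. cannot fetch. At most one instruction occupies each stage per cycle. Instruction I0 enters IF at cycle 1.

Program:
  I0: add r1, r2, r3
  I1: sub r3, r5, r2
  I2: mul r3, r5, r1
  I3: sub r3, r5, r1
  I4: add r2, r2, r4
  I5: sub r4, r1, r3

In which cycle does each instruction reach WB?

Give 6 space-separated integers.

Answer: 5 6 8 9 10 12

Derivation:
I0 add r1 <- r2,r3: IF@1 ID@2 stall=0 (-) EX@3 MEM@4 WB@5
I1 sub r3 <- r5,r2: IF@2 ID@3 stall=0 (-) EX@4 MEM@5 WB@6
I2 mul r3 <- r5,r1: IF@3 ID@4 stall=1 (RAW on I0.r1 (WB@5)) EX@6 MEM@7 WB@8
I3 sub r3 <- r5,r1: IF@4 ID@6 stall=0 (-) EX@7 MEM@8 WB@9
I4 add r2 <- r2,r4: IF@6 ID@7 stall=0 (-) EX@8 MEM@9 WB@10
I5 sub r4 <- r1,r3: IF@7 ID@8 stall=1 (RAW on I3.r3 (WB@9)) EX@10 MEM@11 WB@12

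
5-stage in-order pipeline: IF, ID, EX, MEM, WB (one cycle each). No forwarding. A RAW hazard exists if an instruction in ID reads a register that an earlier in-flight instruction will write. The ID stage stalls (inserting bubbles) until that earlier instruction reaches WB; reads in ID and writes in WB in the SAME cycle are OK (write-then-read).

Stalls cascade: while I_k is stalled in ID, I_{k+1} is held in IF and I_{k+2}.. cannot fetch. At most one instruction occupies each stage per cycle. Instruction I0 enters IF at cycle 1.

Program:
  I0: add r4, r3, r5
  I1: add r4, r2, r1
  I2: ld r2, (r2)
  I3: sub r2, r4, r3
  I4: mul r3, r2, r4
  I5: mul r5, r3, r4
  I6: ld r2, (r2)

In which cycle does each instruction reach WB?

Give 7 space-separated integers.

I0 add r4 <- r3,r5: IF@1 ID@2 stall=0 (-) EX@3 MEM@4 WB@5
I1 add r4 <- r2,r1: IF@2 ID@3 stall=0 (-) EX@4 MEM@5 WB@6
I2 ld r2 <- r2: IF@3 ID@4 stall=0 (-) EX@5 MEM@6 WB@7
I3 sub r2 <- r4,r3: IF@4 ID@5 stall=1 (RAW on I1.r4 (WB@6)) EX@7 MEM@8 WB@9
I4 mul r3 <- r2,r4: IF@5 ID@7 stall=2 (RAW on I3.r2 (WB@9)) EX@10 MEM@11 WB@12
I5 mul r5 <- r3,r4: IF@7 ID@10 stall=2 (RAW on I4.r3 (WB@12)) EX@13 MEM@14 WB@15
I6 ld r2 <- r2: IF@10 ID@13 stall=0 (-) EX@14 MEM@15 WB@16

Answer: 5 6 7 9 12 15 16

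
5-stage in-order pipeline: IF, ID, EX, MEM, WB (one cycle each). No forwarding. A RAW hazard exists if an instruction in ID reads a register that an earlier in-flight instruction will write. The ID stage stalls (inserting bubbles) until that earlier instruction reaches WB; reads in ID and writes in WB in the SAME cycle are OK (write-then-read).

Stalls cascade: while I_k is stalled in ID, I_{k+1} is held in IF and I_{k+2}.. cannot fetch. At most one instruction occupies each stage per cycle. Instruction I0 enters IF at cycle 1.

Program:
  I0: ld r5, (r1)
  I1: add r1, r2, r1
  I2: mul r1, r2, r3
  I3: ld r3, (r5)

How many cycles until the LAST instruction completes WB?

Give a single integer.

Answer: 8

Derivation:
I0 ld r5 <- r1: IF@1 ID@2 stall=0 (-) EX@3 MEM@4 WB@5
I1 add r1 <- r2,r1: IF@2 ID@3 stall=0 (-) EX@4 MEM@5 WB@6
I2 mul r1 <- r2,r3: IF@3 ID@4 stall=0 (-) EX@5 MEM@6 WB@7
I3 ld r3 <- r5: IF@4 ID@5 stall=0 (-) EX@6 MEM@7 WB@8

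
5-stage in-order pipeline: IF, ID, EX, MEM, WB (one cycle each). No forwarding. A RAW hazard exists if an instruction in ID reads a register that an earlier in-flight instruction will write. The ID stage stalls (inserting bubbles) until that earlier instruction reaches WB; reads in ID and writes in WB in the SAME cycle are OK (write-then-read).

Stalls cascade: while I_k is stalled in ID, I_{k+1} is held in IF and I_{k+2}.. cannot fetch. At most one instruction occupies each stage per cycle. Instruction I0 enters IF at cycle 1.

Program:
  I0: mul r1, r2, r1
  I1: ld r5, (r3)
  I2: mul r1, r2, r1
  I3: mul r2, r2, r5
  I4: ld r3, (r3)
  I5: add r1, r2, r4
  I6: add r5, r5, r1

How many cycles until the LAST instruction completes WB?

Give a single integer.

Answer: 15

Derivation:
I0 mul r1 <- r2,r1: IF@1 ID@2 stall=0 (-) EX@3 MEM@4 WB@5
I1 ld r5 <- r3: IF@2 ID@3 stall=0 (-) EX@4 MEM@5 WB@6
I2 mul r1 <- r2,r1: IF@3 ID@4 stall=1 (RAW on I0.r1 (WB@5)) EX@6 MEM@7 WB@8
I3 mul r2 <- r2,r5: IF@4 ID@6 stall=0 (-) EX@7 MEM@8 WB@9
I4 ld r3 <- r3: IF@6 ID@7 stall=0 (-) EX@8 MEM@9 WB@10
I5 add r1 <- r2,r4: IF@7 ID@8 stall=1 (RAW on I3.r2 (WB@9)) EX@10 MEM@11 WB@12
I6 add r5 <- r5,r1: IF@8 ID@10 stall=2 (RAW on I5.r1 (WB@12)) EX@13 MEM@14 WB@15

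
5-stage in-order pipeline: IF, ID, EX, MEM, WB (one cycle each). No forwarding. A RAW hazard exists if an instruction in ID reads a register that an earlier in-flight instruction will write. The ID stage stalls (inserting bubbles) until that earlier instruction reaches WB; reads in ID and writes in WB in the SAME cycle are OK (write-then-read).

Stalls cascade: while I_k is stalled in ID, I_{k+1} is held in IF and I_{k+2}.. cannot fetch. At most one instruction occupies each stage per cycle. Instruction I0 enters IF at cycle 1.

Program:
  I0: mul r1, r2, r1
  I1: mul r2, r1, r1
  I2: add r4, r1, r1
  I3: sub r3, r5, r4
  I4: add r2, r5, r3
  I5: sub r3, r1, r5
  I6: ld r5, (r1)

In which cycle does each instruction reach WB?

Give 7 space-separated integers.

Answer: 5 8 9 12 15 16 17

Derivation:
I0 mul r1 <- r2,r1: IF@1 ID@2 stall=0 (-) EX@3 MEM@4 WB@5
I1 mul r2 <- r1,r1: IF@2 ID@3 stall=2 (RAW on I0.r1 (WB@5)) EX@6 MEM@7 WB@8
I2 add r4 <- r1,r1: IF@3 ID@6 stall=0 (-) EX@7 MEM@8 WB@9
I3 sub r3 <- r5,r4: IF@6 ID@7 stall=2 (RAW on I2.r4 (WB@9)) EX@10 MEM@11 WB@12
I4 add r2 <- r5,r3: IF@7 ID@10 stall=2 (RAW on I3.r3 (WB@12)) EX@13 MEM@14 WB@15
I5 sub r3 <- r1,r5: IF@10 ID@13 stall=0 (-) EX@14 MEM@15 WB@16
I6 ld r5 <- r1: IF@13 ID@14 stall=0 (-) EX@15 MEM@16 WB@17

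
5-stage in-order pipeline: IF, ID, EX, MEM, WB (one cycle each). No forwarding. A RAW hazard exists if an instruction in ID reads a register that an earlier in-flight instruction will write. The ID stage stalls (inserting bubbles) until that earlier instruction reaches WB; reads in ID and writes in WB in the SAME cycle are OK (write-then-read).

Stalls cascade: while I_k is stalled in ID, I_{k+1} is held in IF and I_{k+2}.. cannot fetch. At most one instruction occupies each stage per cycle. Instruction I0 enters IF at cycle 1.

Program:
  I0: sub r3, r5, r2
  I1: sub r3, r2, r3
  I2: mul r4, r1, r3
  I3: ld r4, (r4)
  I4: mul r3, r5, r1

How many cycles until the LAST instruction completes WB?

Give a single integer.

Answer: 15

Derivation:
I0 sub r3 <- r5,r2: IF@1 ID@2 stall=0 (-) EX@3 MEM@4 WB@5
I1 sub r3 <- r2,r3: IF@2 ID@3 stall=2 (RAW on I0.r3 (WB@5)) EX@6 MEM@7 WB@8
I2 mul r4 <- r1,r3: IF@3 ID@6 stall=2 (RAW on I1.r3 (WB@8)) EX@9 MEM@10 WB@11
I3 ld r4 <- r4: IF@6 ID@9 stall=2 (RAW on I2.r4 (WB@11)) EX@12 MEM@13 WB@14
I4 mul r3 <- r5,r1: IF@9 ID@12 stall=0 (-) EX@13 MEM@14 WB@15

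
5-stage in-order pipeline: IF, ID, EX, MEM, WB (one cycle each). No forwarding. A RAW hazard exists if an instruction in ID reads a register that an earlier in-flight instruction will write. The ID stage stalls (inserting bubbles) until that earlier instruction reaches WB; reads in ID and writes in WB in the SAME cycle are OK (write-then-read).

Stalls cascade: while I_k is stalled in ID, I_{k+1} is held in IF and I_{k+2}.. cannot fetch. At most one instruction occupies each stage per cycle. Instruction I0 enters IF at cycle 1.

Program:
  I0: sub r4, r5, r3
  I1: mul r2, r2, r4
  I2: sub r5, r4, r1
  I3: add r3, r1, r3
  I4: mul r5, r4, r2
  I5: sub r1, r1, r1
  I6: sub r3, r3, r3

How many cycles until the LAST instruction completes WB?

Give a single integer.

I0 sub r4 <- r5,r3: IF@1 ID@2 stall=0 (-) EX@3 MEM@4 WB@5
I1 mul r2 <- r2,r4: IF@2 ID@3 stall=2 (RAW on I0.r4 (WB@5)) EX@6 MEM@7 WB@8
I2 sub r5 <- r4,r1: IF@3 ID@6 stall=0 (-) EX@7 MEM@8 WB@9
I3 add r3 <- r1,r3: IF@6 ID@7 stall=0 (-) EX@8 MEM@9 WB@10
I4 mul r5 <- r4,r2: IF@7 ID@8 stall=0 (-) EX@9 MEM@10 WB@11
I5 sub r1 <- r1,r1: IF@8 ID@9 stall=0 (-) EX@10 MEM@11 WB@12
I6 sub r3 <- r3,r3: IF@9 ID@10 stall=0 (-) EX@11 MEM@12 WB@13

Answer: 13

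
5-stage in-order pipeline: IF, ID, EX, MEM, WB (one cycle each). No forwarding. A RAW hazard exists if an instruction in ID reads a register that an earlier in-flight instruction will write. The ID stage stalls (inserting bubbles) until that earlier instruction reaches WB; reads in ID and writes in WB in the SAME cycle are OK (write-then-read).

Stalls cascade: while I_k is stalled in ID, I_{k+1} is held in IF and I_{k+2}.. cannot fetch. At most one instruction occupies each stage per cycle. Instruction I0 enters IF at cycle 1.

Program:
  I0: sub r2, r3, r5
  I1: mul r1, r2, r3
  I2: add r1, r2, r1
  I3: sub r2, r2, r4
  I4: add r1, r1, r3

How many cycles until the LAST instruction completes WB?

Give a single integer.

I0 sub r2 <- r3,r5: IF@1 ID@2 stall=0 (-) EX@3 MEM@4 WB@5
I1 mul r1 <- r2,r3: IF@2 ID@3 stall=2 (RAW on I0.r2 (WB@5)) EX@6 MEM@7 WB@8
I2 add r1 <- r2,r1: IF@3 ID@6 stall=2 (RAW on I1.r1 (WB@8)) EX@9 MEM@10 WB@11
I3 sub r2 <- r2,r4: IF@6 ID@9 stall=0 (-) EX@10 MEM@11 WB@12
I4 add r1 <- r1,r3: IF@9 ID@10 stall=1 (RAW on I2.r1 (WB@11)) EX@12 MEM@13 WB@14

Answer: 14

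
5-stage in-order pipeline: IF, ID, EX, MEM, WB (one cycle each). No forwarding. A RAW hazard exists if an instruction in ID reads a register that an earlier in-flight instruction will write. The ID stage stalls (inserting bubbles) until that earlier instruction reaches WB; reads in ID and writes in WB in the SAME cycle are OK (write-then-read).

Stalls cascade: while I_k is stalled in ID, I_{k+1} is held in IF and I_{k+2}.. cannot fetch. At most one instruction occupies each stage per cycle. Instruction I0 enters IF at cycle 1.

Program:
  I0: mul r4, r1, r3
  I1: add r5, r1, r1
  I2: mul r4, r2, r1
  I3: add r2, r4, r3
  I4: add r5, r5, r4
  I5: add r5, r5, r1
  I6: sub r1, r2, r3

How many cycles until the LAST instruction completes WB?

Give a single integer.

Answer: 15

Derivation:
I0 mul r4 <- r1,r3: IF@1 ID@2 stall=0 (-) EX@3 MEM@4 WB@5
I1 add r5 <- r1,r1: IF@2 ID@3 stall=0 (-) EX@4 MEM@5 WB@6
I2 mul r4 <- r2,r1: IF@3 ID@4 stall=0 (-) EX@5 MEM@6 WB@7
I3 add r2 <- r4,r3: IF@4 ID@5 stall=2 (RAW on I2.r4 (WB@7)) EX@8 MEM@9 WB@10
I4 add r5 <- r5,r4: IF@5 ID@8 stall=0 (-) EX@9 MEM@10 WB@11
I5 add r5 <- r5,r1: IF@8 ID@9 stall=2 (RAW on I4.r5 (WB@11)) EX@12 MEM@13 WB@14
I6 sub r1 <- r2,r3: IF@9 ID@12 stall=0 (-) EX@13 MEM@14 WB@15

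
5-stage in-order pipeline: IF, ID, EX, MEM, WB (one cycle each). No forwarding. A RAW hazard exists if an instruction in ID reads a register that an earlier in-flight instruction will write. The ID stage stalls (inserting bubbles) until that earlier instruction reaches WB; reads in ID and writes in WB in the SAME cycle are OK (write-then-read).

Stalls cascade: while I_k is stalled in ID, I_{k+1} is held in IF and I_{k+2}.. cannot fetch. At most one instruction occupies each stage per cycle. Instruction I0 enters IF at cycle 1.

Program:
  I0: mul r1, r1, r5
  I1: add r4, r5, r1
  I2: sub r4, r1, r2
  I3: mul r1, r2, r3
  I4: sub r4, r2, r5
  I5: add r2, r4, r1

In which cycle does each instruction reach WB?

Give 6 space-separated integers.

Answer: 5 8 9 10 11 14

Derivation:
I0 mul r1 <- r1,r5: IF@1 ID@2 stall=0 (-) EX@3 MEM@4 WB@5
I1 add r4 <- r5,r1: IF@2 ID@3 stall=2 (RAW on I0.r1 (WB@5)) EX@6 MEM@7 WB@8
I2 sub r4 <- r1,r2: IF@3 ID@6 stall=0 (-) EX@7 MEM@8 WB@9
I3 mul r1 <- r2,r3: IF@6 ID@7 stall=0 (-) EX@8 MEM@9 WB@10
I4 sub r4 <- r2,r5: IF@7 ID@8 stall=0 (-) EX@9 MEM@10 WB@11
I5 add r2 <- r4,r1: IF@8 ID@9 stall=2 (RAW on I4.r4 (WB@11)) EX@12 MEM@13 WB@14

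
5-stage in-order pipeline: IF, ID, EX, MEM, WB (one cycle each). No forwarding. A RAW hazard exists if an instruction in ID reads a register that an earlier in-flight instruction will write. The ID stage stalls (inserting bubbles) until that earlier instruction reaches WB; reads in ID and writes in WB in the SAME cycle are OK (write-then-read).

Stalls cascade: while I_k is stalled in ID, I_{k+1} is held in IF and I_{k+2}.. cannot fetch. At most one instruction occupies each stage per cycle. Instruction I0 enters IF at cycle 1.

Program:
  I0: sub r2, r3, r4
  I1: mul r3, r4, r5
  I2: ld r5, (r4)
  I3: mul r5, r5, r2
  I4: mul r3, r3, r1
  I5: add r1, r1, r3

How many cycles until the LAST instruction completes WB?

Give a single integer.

I0 sub r2 <- r3,r4: IF@1 ID@2 stall=0 (-) EX@3 MEM@4 WB@5
I1 mul r3 <- r4,r5: IF@2 ID@3 stall=0 (-) EX@4 MEM@5 WB@6
I2 ld r5 <- r4: IF@3 ID@4 stall=0 (-) EX@5 MEM@6 WB@7
I3 mul r5 <- r5,r2: IF@4 ID@5 stall=2 (RAW on I2.r5 (WB@7)) EX@8 MEM@9 WB@10
I4 mul r3 <- r3,r1: IF@5 ID@8 stall=0 (-) EX@9 MEM@10 WB@11
I5 add r1 <- r1,r3: IF@8 ID@9 stall=2 (RAW on I4.r3 (WB@11)) EX@12 MEM@13 WB@14

Answer: 14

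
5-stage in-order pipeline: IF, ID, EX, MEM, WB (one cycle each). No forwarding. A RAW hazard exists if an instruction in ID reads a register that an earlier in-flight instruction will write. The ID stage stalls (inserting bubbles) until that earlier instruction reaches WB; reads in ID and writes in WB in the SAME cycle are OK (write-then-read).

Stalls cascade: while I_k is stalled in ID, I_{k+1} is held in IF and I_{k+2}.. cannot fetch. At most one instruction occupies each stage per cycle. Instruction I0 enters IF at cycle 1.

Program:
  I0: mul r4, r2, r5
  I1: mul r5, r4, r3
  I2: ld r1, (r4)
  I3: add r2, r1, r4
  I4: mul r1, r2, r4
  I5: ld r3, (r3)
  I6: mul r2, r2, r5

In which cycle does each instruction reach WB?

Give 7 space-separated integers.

I0 mul r4 <- r2,r5: IF@1 ID@2 stall=0 (-) EX@3 MEM@4 WB@5
I1 mul r5 <- r4,r3: IF@2 ID@3 stall=2 (RAW on I0.r4 (WB@5)) EX@6 MEM@7 WB@8
I2 ld r1 <- r4: IF@3 ID@6 stall=0 (-) EX@7 MEM@8 WB@9
I3 add r2 <- r1,r4: IF@6 ID@7 stall=2 (RAW on I2.r1 (WB@9)) EX@10 MEM@11 WB@12
I4 mul r1 <- r2,r4: IF@7 ID@10 stall=2 (RAW on I3.r2 (WB@12)) EX@13 MEM@14 WB@15
I5 ld r3 <- r3: IF@10 ID@13 stall=0 (-) EX@14 MEM@15 WB@16
I6 mul r2 <- r2,r5: IF@13 ID@14 stall=0 (-) EX@15 MEM@16 WB@17

Answer: 5 8 9 12 15 16 17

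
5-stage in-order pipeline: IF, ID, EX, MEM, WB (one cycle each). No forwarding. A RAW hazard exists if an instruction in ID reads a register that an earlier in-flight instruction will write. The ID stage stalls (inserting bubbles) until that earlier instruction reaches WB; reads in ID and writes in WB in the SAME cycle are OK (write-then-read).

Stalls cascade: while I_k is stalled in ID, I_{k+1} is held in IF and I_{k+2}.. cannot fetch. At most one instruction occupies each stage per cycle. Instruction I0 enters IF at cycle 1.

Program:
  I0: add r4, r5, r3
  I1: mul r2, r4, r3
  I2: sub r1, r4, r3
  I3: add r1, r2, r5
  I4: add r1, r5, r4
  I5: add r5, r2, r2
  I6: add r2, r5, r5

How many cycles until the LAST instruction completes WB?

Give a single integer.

Answer: 16

Derivation:
I0 add r4 <- r5,r3: IF@1 ID@2 stall=0 (-) EX@3 MEM@4 WB@5
I1 mul r2 <- r4,r3: IF@2 ID@3 stall=2 (RAW on I0.r4 (WB@5)) EX@6 MEM@7 WB@8
I2 sub r1 <- r4,r3: IF@3 ID@6 stall=0 (-) EX@7 MEM@8 WB@9
I3 add r1 <- r2,r5: IF@6 ID@7 stall=1 (RAW on I1.r2 (WB@8)) EX@9 MEM@10 WB@11
I4 add r1 <- r5,r4: IF@7 ID@9 stall=0 (-) EX@10 MEM@11 WB@12
I5 add r5 <- r2,r2: IF@9 ID@10 stall=0 (-) EX@11 MEM@12 WB@13
I6 add r2 <- r5,r5: IF@10 ID@11 stall=2 (RAW on I5.r5 (WB@13)) EX@14 MEM@15 WB@16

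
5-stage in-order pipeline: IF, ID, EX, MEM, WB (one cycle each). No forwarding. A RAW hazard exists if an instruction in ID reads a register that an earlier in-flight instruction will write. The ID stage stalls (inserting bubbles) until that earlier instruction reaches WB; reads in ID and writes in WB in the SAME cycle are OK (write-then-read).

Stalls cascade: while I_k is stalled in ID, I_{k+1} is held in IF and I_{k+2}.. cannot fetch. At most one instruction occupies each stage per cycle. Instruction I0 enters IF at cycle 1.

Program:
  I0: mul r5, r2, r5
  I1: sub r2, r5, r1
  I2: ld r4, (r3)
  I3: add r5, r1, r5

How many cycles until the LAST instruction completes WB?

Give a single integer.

I0 mul r5 <- r2,r5: IF@1 ID@2 stall=0 (-) EX@3 MEM@4 WB@5
I1 sub r2 <- r5,r1: IF@2 ID@3 stall=2 (RAW on I0.r5 (WB@5)) EX@6 MEM@7 WB@8
I2 ld r4 <- r3: IF@3 ID@6 stall=0 (-) EX@7 MEM@8 WB@9
I3 add r5 <- r1,r5: IF@6 ID@7 stall=0 (-) EX@8 MEM@9 WB@10

Answer: 10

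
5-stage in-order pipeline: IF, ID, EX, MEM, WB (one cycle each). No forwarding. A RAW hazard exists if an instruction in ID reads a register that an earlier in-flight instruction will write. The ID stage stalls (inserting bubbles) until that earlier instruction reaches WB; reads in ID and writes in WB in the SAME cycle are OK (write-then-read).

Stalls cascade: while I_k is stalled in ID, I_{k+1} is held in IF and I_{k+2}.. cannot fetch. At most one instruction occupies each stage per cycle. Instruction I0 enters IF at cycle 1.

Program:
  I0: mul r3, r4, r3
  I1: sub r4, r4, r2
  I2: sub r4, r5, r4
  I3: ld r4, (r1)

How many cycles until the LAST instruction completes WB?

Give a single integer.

I0 mul r3 <- r4,r3: IF@1 ID@2 stall=0 (-) EX@3 MEM@4 WB@5
I1 sub r4 <- r4,r2: IF@2 ID@3 stall=0 (-) EX@4 MEM@5 WB@6
I2 sub r4 <- r5,r4: IF@3 ID@4 stall=2 (RAW on I1.r4 (WB@6)) EX@7 MEM@8 WB@9
I3 ld r4 <- r1: IF@4 ID@7 stall=0 (-) EX@8 MEM@9 WB@10

Answer: 10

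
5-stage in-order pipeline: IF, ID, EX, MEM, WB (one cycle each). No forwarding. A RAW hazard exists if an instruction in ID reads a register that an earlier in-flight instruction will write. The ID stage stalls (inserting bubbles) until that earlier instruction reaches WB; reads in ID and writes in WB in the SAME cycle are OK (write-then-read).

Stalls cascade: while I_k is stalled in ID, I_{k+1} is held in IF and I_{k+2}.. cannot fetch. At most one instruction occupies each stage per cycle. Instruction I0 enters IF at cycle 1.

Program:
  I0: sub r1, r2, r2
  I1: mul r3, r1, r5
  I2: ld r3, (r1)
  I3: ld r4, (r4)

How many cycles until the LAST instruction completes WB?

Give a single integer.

I0 sub r1 <- r2,r2: IF@1 ID@2 stall=0 (-) EX@3 MEM@4 WB@5
I1 mul r3 <- r1,r5: IF@2 ID@3 stall=2 (RAW on I0.r1 (WB@5)) EX@6 MEM@7 WB@8
I2 ld r3 <- r1: IF@3 ID@6 stall=0 (-) EX@7 MEM@8 WB@9
I3 ld r4 <- r4: IF@6 ID@7 stall=0 (-) EX@8 MEM@9 WB@10

Answer: 10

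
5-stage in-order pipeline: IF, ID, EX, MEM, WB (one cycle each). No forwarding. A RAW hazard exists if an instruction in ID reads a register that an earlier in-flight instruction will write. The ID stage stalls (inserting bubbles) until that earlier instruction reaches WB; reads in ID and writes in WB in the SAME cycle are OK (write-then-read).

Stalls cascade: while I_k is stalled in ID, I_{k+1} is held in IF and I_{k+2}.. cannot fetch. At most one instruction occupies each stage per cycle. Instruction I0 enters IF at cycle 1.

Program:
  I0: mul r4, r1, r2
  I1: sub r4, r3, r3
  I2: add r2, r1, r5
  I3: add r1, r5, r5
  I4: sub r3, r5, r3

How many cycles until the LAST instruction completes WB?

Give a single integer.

I0 mul r4 <- r1,r2: IF@1 ID@2 stall=0 (-) EX@3 MEM@4 WB@5
I1 sub r4 <- r3,r3: IF@2 ID@3 stall=0 (-) EX@4 MEM@5 WB@6
I2 add r2 <- r1,r5: IF@3 ID@4 stall=0 (-) EX@5 MEM@6 WB@7
I3 add r1 <- r5,r5: IF@4 ID@5 stall=0 (-) EX@6 MEM@7 WB@8
I4 sub r3 <- r5,r3: IF@5 ID@6 stall=0 (-) EX@7 MEM@8 WB@9

Answer: 9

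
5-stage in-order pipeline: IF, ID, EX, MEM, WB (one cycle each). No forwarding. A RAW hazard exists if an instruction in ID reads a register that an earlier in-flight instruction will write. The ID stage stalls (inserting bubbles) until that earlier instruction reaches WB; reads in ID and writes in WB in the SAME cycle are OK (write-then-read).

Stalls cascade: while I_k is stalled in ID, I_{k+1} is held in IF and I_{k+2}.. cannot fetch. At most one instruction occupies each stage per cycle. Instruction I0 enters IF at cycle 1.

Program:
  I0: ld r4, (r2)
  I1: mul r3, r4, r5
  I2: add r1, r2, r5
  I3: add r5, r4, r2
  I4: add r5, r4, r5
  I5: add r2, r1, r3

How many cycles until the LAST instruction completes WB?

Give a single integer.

I0 ld r4 <- r2: IF@1 ID@2 stall=0 (-) EX@3 MEM@4 WB@5
I1 mul r3 <- r4,r5: IF@2 ID@3 stall=2 (RAW on I0.r4 (WB@5)) EX@6 MEM@7 WB@8
I2 add r1 <- r2,r5: IF@3 ID@6 stall=0 (-) EX@7 MEM@8 WB@9
I3 add r5 <- r4,r2: IF@6 ID@7 stall=0 (-) EX@8 MEM@9 WB@10
I4 add r5 <- r4,r5: IF@7 ID@8 stall=2 (RAW on I3.r5 (WB@10)) EX@11 MEM@12 WB@13
I5 add r2 <- r1,r3: IF@8 ID@11 stall=0 (-) EX@12 MEM@13 WB@14

Answer: 14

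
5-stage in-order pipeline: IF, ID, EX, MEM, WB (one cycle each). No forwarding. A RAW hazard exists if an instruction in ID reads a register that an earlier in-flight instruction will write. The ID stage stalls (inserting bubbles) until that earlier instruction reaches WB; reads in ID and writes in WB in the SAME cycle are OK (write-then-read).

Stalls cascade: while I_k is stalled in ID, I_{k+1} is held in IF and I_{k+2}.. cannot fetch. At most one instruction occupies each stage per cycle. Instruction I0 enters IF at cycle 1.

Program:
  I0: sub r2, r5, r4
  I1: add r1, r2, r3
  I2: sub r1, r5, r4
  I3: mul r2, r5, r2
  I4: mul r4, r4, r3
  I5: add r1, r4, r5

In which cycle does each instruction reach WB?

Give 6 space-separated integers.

Answer: 5 8 9 10 11 14

Derivation:
I0 sub r2 <- r5,r4: IF@1 ID@2 stall=0 (-) EX@3 MEM@4 WB@5
I1 add r1 <- r2,r3: IF@2 ID@3 stall=2 (RAW on I0.r2 (WB@5)) EX@6 MEM@7 WB@8
I2 sub r1 <- r5,r4: IF@3 ID@6 stall=0 (-) EX@7 MEM@8 WB@9
I3 mul r2 <- r5,r2: IF@6 ID@7 stall=0 (-) EX@8 MEM@9 WB@10
I4 mul r4 <- r4,r3: IF@7 ID@8 stall=0 (-) EX@9 MEM@10 WB@11
I5 add r1 <- r4,r5: IF@8 ID@9 stall=2 (RAW on I4.r4 (WB@11)) EX@12 MEM@13 WB@14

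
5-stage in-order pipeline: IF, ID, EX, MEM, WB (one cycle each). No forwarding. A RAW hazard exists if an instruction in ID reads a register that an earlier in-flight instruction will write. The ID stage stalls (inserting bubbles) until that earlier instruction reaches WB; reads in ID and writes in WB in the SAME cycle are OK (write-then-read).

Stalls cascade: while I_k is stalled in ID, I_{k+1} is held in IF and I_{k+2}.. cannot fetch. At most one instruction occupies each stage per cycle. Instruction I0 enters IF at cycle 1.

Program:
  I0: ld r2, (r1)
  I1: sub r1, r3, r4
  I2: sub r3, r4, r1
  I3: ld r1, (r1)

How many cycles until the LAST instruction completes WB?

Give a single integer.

I0 ld r2 <- r1: IF@1 ID@2 stall=0 (-) EX@3 MEM@4 WB@5
I1 sub r1 <- r3,r4: IF@2 ID@3 stall=0 (-) EX@4 MEM@5 WB@6
I2 sub r3 <- r4,r1: IF@3 ID@4 stall=2 (RAW on I1.r1 (WB@6)) EX@7 MEM@8 WB@9
I3 ld r1 <- r1: IF@4 ID@7 stall=0 (-) EX@8 MEM@9 WB@10

Answer: 10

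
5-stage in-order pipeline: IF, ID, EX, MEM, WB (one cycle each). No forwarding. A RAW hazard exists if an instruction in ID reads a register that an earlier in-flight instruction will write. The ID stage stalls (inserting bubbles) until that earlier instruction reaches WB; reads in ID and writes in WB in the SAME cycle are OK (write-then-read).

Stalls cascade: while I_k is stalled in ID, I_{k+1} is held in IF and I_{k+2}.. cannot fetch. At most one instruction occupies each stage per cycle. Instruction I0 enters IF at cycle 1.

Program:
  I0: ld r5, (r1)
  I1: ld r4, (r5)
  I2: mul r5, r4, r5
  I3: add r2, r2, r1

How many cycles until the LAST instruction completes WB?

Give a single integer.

I0 ld r5 <- r1: IF@1 ID@2 stall=0 (-) EX@3 MEM@4 WB@5
I1 ld r4 <- r5: IF@2 ID@3 stall=2 (RAW on I0.r5 (WB@5)) EX@6 MEM@7 WB@8
I2 mul r5 <- r4,r5: IF@3 ID@6 stall=2 (RAW on I1.r4 (WB@8)) EX@9 MEM@10 WB@11
I3 add r2 <- r2,r1: IF@6 ID@9 stall=0 (-) EX@10 MEM@11 WB@12

Answer: 12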